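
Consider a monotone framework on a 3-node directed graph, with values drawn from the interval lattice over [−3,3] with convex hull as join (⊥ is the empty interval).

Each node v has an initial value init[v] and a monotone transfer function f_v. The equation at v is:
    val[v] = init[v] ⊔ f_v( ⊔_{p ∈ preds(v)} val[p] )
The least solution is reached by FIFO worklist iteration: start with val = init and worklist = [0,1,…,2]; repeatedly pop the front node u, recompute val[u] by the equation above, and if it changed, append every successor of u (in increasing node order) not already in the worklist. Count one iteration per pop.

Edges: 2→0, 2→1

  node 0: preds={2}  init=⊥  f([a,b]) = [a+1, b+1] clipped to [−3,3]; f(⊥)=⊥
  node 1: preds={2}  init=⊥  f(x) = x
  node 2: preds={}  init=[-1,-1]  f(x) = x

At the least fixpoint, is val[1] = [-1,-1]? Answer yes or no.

yes

Iteration log — 3 steps:
  step 1. node 0  ⊔preds=[-1,-1]  new=[0,0]  old=⊥  +wl: 
  step 2. node 1  ⊔preds=[-1,-1]  new=[-1,-1]  old=⊥  +wl: 
  step 3. node 2  ⊔preds=⊥  new=[-1,-1]  stable

Least fixpoint reached:
  node 0: [0,0]
  node 1: [-1,-1]
  node 2: [-1,-1]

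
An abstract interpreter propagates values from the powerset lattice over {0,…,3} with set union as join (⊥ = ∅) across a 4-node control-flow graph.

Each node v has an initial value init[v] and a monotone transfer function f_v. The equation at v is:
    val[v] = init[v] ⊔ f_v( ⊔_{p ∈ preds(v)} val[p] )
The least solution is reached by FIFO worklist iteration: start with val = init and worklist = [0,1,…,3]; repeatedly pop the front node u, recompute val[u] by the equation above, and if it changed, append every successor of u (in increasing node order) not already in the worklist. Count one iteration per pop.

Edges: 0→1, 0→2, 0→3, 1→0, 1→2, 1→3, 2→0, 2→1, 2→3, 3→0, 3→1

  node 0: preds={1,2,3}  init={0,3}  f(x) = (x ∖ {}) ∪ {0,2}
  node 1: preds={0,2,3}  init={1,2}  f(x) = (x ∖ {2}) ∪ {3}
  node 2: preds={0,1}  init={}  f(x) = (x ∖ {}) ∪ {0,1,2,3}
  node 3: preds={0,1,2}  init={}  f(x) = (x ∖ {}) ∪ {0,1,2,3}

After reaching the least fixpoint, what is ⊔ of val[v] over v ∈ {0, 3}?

{0,1,2,3}

Trace (6 dequeues):
  [1] u=0 | in {1,2} | out {0,1,2,3} | prev {0,3} | push {}
  [2] u=1 | in {0,1,2,3} | out {0,1,2,3} | prev {1,2} | push {0}
  [3] u=2 | in {0,1,2,3} | out {0,1,2,3} | prev {} | push {1}
  [4] u=3 | in {0,1,2,3} | out {0,1,2,3} | prev {} | push {}
  [5] u=0 | in {0,1,2,3} | out {0,1,2,3} | ==
  [6] u=1 | in {0,1,2,3} | out {0,1,2,3} | ==

Converged values:
  [0] {0,1,2,3}
  [1] {0,1,2,3}
  [2] {0,1,2,3}
  [3] {0,1,2,3}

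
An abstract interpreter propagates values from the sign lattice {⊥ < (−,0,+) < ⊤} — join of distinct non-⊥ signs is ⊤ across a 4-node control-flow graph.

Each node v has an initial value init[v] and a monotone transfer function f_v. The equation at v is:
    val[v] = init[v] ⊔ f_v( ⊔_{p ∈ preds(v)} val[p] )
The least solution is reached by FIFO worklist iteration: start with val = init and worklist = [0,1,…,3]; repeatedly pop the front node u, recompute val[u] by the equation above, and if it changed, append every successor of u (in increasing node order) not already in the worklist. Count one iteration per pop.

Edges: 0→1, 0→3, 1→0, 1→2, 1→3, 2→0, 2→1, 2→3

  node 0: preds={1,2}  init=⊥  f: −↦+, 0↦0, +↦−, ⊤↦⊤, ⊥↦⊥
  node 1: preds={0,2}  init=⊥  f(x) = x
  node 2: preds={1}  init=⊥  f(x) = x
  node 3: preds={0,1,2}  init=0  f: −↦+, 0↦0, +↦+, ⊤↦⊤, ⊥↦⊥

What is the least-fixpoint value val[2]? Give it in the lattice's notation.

Worklist (4 pops):
  #1 pop 0: in=⊥ → ⊥ (no change)
  #2 pop 1: in=⊥ → ⊥ (no change)
  #3 pop 2: in=⊥ → ⊥ (no change)
  #4 pop 3: in=⊥ → 0 (no change)

Fixpoint:
  val[0] = ⊥
  val[1] = ⊥
  val[2] = ⊥
  val[3] = 0

⊥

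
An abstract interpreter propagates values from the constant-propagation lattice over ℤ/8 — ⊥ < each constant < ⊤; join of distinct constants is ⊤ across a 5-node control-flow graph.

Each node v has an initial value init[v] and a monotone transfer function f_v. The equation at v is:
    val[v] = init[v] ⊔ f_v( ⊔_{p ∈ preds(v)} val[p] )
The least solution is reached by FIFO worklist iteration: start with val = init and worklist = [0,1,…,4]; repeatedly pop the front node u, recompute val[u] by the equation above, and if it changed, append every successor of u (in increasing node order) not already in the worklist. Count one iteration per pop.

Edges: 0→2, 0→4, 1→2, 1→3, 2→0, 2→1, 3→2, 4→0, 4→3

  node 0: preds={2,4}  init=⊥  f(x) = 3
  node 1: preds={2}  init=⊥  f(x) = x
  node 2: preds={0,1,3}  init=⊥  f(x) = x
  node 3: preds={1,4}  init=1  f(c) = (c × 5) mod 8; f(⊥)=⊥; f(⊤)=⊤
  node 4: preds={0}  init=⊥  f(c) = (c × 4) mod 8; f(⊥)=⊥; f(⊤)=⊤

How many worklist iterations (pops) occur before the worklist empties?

9

Worklist (9 pops):
  #1 pop 0: in=⊥ → 3 (was ⊥); enqueue []
  #2 pop 1: in=⊥ → ⊥ (no change)
  #3 pop 2: in=⊤ → ⊤ (was ⊥); enqueue [0,1]
  #4 pop 3: in=⊥ → 1 (no change)
  #5 pop 4: in=3 → 4 (was ⊥); enqueue [3]
  #6 pop 0: in=⊤ → 3 (no change)
  #7 pop 1: in=⊤ → ⊤ (was ⊥); enqueue [2]
  #8 pop 3: in=⊤ → ⊤ (was 1); enqueue []
  #9 pop 2: in=⊤ → ⊤ (no change)

Fixpoint:
  val[0] = 3
  val[1] = ⊤
  val[2] = ⊤
  val[3] = ⊤
  val[4] = 4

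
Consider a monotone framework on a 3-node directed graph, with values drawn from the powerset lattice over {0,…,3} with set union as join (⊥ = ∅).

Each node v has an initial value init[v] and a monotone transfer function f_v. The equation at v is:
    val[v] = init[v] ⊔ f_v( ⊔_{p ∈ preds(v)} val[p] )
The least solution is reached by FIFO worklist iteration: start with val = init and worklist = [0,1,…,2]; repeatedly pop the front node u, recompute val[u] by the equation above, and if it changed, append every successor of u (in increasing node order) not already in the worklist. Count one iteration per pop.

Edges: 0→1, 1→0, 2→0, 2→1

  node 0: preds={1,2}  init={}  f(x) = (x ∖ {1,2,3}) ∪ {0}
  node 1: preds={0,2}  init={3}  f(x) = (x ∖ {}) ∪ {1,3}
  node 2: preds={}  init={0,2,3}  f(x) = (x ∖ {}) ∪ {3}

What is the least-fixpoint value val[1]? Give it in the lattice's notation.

{0,1,2,3}

Trace (4 dequeues):
  [1] u=0 | in {0,2,3} | out {0} | prev {} | push {}
  [2] u=1 | in {0,2,3} | out {0,1,2,3} | prev {3} | push {0}
  [3] u=2 | in {} | out {0,2,3} | ==
  [4] u=0 | in {0,1,2,3} | out {0} | ==

Converged values:
  [0] {0}
  [1] {0,1,2,3}
  [2] {0,2,3}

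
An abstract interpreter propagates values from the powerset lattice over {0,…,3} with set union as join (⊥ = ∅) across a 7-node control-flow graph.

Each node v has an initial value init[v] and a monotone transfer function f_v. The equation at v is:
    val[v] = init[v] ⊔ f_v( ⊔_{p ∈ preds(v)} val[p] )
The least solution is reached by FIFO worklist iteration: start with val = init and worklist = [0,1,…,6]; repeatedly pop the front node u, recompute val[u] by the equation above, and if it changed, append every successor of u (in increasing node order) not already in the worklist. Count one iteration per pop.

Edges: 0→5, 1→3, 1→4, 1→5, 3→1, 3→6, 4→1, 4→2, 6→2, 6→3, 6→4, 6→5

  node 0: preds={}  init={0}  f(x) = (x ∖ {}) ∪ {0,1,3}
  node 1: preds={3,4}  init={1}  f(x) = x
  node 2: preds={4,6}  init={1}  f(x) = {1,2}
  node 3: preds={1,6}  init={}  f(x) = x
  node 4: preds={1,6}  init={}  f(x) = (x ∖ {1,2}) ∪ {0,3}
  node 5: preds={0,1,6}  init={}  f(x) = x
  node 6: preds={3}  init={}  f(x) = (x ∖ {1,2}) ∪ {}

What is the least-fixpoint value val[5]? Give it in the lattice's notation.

{0,1,3}

Trace (18 dequeues):
  [1] u=0 | in {} | out {0,1,3} | prev {0} | push {}
  [2] u=1 | in {} | out {1} | ==
  [3] u=2 | in {} | out {1,2} | prev {1} | push {}
  [4] u=3 | in {1} | out {1} | prev {} | push {1}
  [5] u=4 | in {1} | out {0,3} | prev {} | push {2}
  [6] u=5 | in {0,1,3} | out {0,1,3} | prev {} | push {}
  [7] u=6 | in {1} | out {} | ==
  [8] u=1 | in {0,1,3} | out {0,1,3} | prev {1} | push {3,4,5}
  [9] u=2 | in {0,3} | out {1,2} | ==
  [10] u=3 | in {0,1,3} | out {0,1,3} | prev {1} | push {1,6}
  [11] u=4 | in {0,1,3} | out {0,3} | ==
  [12] u=5 | in {0,1,3} | out {0,1,3} | ==
  [13] u=1 | in {0,1,3} | out {0,1,3} | ==
  [14] u=6 | in {0,1,3} | out {0,3} | prev {} | push {2,3,4,5}
  [15] u=2 | in {0,3} | out {1,2} | ==
  [16] u=3 | in {0,1,3} | out {0,1,3} | ==
  [17] u=4 | in {0,1,3} | out {0,3} | ==
  [18] u=5 | in {0,1,3} | out {0,1,3} | ==

Converged values:
  [0] {0,1,3}
  [1] {0,1,3}
  [2] {1,2}
  [3] {0,1,3}
  [4] {0,3}
  [5] {0,1,3}
  [6] {0,3}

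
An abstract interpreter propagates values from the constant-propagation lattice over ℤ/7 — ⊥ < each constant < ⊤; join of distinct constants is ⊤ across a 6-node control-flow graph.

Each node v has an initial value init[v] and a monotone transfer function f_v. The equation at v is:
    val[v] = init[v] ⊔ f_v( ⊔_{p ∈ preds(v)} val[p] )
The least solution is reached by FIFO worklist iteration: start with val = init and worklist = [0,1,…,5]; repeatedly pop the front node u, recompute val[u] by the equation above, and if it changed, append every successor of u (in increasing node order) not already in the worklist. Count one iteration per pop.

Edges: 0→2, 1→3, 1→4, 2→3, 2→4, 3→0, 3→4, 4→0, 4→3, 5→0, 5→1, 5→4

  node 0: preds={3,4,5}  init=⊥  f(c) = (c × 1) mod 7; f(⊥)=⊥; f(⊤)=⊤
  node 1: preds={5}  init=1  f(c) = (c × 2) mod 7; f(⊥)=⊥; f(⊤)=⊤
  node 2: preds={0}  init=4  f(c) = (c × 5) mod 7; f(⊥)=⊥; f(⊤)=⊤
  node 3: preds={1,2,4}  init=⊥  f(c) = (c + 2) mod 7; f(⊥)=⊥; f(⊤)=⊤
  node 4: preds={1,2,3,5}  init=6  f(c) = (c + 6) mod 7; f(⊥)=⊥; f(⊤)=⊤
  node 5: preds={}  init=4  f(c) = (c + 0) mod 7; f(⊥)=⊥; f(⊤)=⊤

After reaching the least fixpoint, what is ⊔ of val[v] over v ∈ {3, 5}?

⊤

Trace (8 dequeues):
  [1] u=0 | in ⊤ | out ⊤ | prev ⊥ | push {}
  [2] u=1 | in 4 | out 1 | ==
  [3] u=2 | in ⊤ | out ⊤ | prev 4 | push {}
  [4] u=3 | in ⊤ | out ⊤ | prev ⊥ | push {0}
  [5] u=4 | in ⊤ | out ⊤ | prev 6 | push {3}
  [6] u=5 | in ⊥ | out 4 | ==
  [7] u=0 | in ⊤ | out ⊤ | ==
  [8] u=3 | in ⊤ | out ⊤ | ==

Converged values:
  [0] ⊤
  [1] 1
  [2] ⊤
  [3] ⊤
  [4] ⊤
  [5] 4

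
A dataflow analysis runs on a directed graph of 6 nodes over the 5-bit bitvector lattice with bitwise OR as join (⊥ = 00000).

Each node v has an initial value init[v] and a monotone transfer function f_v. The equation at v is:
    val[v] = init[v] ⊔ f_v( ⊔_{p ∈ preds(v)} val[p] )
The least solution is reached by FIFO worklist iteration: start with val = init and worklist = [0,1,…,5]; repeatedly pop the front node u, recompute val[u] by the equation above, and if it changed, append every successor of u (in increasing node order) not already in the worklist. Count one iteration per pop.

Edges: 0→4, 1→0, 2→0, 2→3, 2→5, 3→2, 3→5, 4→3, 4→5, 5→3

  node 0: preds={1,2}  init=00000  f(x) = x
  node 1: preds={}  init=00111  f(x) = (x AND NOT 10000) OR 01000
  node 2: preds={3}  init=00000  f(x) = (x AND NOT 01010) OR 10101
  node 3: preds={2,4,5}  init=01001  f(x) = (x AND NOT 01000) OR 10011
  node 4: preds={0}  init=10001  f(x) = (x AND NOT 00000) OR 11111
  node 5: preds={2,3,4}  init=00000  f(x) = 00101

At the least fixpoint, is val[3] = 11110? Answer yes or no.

Trace (10 dequeues):
  [1] u=0 | in 00111 | out 00111 | prev 00000 | push {}
  [2] u=1 | in 00000 | out 01111 | prev 00111 | push {0}
  [3] u=2 | in 01001 | out 10101 | prev 00000 | push {}
  [4] u=3 | in 10101 | out 11111 | prev 01001 | push {2}
  [5] u=4 | in 00111 | out 11111 | prev 10001 | push {3}
  [6] u=5 | in 11111 | out 00101 | prev 00000 | push {}
  [7] u=0 | in 11111 | out 11111 | prev 00111 | push {4}
  [8] u=2 | in 11111 | out 10101 | ==
  [9] u=3 | in 11111 | out 11111 | ==
  [10] u=4 | in 11111 | out 11111 | ==

Converged values:
  [0] 11111
  [1] 01111
  [2] 10101
  [3] 11111
  [4] 11111
  [5] 00101

no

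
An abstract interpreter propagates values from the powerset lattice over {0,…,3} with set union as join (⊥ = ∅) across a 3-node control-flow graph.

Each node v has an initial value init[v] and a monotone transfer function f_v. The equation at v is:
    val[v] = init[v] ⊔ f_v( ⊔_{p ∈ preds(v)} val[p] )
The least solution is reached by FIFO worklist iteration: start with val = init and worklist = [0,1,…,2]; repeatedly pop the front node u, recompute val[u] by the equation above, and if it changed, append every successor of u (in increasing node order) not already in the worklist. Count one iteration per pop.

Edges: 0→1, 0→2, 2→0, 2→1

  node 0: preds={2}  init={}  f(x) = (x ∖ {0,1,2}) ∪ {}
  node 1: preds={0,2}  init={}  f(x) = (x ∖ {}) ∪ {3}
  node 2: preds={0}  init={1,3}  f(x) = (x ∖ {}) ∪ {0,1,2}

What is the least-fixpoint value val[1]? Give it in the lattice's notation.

Iteration log — 5 steps:
  step 1. node 0  ⊔preds={1,3}  new={3}  old={}  +wl: 
  step 2. node 1  ⊔preds={1,3}  new={1,3}  old={}  +wl: 
  step 3. node 2  ⊔preds={3}  new={0,1,2,3}  old={1,3}  +wl: 0,1
  step 4. node 0  ⊔preds={0,1,2,3}  new={3}  stable
  step 5. node 1  ⊔preds={0,1,2,3}  new={0,1,2,3}  old={1,3}  +wl: 

Least fixpoint reached:
  node 0: {3}
  node 1: {0,1,2,3}
  node 2: {0,1,2,3}

{0,1,2,3}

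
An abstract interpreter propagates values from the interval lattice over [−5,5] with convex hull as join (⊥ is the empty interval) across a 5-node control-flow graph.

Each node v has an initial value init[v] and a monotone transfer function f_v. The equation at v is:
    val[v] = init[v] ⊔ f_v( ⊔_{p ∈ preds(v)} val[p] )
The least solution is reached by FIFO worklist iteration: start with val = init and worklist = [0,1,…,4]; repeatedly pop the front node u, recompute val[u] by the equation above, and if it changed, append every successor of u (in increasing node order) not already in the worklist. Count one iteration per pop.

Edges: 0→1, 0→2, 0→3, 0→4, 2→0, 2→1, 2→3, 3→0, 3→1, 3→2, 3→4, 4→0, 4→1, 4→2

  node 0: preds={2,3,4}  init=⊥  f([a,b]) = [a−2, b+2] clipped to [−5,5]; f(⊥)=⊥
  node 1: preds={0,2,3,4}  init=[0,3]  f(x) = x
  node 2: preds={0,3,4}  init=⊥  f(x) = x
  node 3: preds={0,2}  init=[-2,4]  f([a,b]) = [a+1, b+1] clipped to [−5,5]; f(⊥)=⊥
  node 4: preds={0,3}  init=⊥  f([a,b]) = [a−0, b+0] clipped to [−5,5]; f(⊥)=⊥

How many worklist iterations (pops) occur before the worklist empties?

13

Iteration log — 13 steps:
  step 1. node 0  ⊔preds=[-2,4]  new=[-4,5]  old=⊥  +wl: 
  step 2. node 1  ⊔preds=[-4,5]  new=[-4,5]  old=[0,3]  +wl: 
  step 3. node 2  ⊔preds=[-4,5]  new=[-4,5]  old=⊥  +wl: 0,1
  step 4. node 3  ⊔preds=[-4,5]  new=[-3,5]  old=[-2,4]  +wl: 2
  step 5. node 4  ⊔preds=[-4,5]  new=[-4,5]  old=⊥  +wl: 
  step 6. node 0  ⊔preds=[-4,5]  new=[-5,5]  old=[-4,5]  +wl: 3,4
  step 7. node 1  ⊔preds=[-5,5]  new=[-5,5]  old=[-4,5]  +wl: 
  step 8. node 2  ⊔preds=[-5,5]  new=[-5,5]  old=[-4,5]  +wl: 0,1
  step 9. node 3  ⊔preds=[-5,5]  new=[-4,5]  old=[-3,5]  +wl: 2
  step 10. node 4  ⊔preds=[-5,5]  new=[-5,5]  old=[-4,5]  +wl: 
  step 11. node 0  ⊔preds=[-5,5]  new=[-5,5]  stable
  step 12. node 1  ⊔preds=[-5,5]  new=[-5,5]  stable
  step 13. node 2  ⊔preds=[-5,5]  new=[-5,5]  stable

Least fixpoint reached:
  node 0: [-5,5]
  node 1: [-5,5]
  node 2: [-5,5]
  node 3: [-4,5]
  node 4: [-5,5]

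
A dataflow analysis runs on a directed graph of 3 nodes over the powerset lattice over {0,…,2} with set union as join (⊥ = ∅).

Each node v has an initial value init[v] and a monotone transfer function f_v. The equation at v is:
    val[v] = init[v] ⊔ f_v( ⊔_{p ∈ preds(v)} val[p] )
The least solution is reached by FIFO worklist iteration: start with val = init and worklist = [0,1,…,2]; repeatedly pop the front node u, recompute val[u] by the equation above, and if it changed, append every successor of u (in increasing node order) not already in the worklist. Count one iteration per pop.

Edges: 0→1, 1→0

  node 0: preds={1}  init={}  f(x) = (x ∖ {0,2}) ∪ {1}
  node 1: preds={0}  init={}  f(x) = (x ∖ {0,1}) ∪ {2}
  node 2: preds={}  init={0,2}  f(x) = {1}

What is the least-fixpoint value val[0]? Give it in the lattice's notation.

Iteration log — 4 steps:
  step 1. node 0  ⊔preds={}  new={1}  old={}  +wl: 
  step 2. node 1  ⊔preds={1}  new={2}  old={}  +wl: 0
  step 3. node 2  ⊔preds={}  new={0,1,2}  old={0,2}  +wl: 
  step 4. node 0  ⊔preds={2}  new={1}  stable

Least fixpoint reached:
  node 0: {1}
  node 1: {2}
  node 2: {0,1,2}

{1}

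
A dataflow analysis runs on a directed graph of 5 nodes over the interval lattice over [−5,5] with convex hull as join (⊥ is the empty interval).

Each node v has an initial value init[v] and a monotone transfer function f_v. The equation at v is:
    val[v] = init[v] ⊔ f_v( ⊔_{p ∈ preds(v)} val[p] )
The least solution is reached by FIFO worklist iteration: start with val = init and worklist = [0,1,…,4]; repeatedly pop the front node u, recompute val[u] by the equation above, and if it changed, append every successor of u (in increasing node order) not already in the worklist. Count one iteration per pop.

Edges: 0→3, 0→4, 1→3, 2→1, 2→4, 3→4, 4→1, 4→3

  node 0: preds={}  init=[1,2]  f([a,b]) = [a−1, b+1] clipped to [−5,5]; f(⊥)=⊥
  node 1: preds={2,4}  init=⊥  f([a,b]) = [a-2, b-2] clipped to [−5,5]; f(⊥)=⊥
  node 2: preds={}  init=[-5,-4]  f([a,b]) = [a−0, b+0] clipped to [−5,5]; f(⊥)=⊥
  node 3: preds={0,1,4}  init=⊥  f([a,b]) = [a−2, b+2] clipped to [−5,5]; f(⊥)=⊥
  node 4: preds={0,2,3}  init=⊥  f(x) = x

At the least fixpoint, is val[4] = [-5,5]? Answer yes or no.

yes

Iteration log — 10 steps:
  step 1. node 0  ⊔preds=⊥  new=[1,2]  stable
  step 2. node 1  ⊔preds=[-5,-4]  new=[-5,-5]  old=⊥  +wl: 
  step 3. node 2  ⊔preds=⊥  new=[-5,-4]  stable
  step 4. node 3  ⊔preds=[-5,2]  new=[-5,4]  old=⊥  +wl: 
  step 5. node 4  ⊔preds=[-5,4]  new=[-5,4]  old=⊥  +wl: 1,3
  step 6. node 1  ⊔preds=[-5,4]  new=[-5,2]  old=[-5,-5]  +wl: 
  step 7. node 3  ⊔preds=[-5,4]  new=[-5,5]  old=[-5,4]  +wl: 4
  step 8. node 4  ⊔preds=[-5,5]  new=[-5,5]  old=[-5,4]  +wl: 1,3
  step 9. node 1  ⊔preds=[-5,5]  new=[-5,3]  old=[-5,2]  +wl: 
  step 10. node 3  ⊔preds=[-5,5]  new=[-5,5]  stable

Least fixpoint reached:
  node 0: [1,2]
  node 1: [-5,3]
  node 2: [-5,-4]
  node 3: [-5,5]
  node 4: [-5,5]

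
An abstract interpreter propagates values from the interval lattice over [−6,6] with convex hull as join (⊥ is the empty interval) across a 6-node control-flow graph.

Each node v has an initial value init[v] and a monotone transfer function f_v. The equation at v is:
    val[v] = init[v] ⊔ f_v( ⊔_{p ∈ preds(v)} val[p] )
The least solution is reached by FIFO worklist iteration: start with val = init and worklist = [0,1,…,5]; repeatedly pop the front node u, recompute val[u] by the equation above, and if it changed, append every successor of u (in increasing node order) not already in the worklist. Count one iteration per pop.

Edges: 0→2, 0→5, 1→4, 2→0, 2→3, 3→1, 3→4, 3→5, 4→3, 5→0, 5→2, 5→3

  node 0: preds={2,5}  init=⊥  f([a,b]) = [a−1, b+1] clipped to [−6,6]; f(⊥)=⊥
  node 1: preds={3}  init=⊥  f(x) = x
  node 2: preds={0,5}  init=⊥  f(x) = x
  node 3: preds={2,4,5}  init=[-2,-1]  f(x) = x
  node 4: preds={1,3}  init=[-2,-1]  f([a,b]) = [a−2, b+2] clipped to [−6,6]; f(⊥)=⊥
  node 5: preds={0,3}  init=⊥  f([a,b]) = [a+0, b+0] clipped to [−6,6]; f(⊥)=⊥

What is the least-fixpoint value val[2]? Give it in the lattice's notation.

Iteration log — 33 steps:
  step 1. node 0  ⊔preds=⊥  new=⊥  stable
  step 2. node 1  ⊔preds=[-2,-1]  new=[-2,-1]  old=⊥  +wl: 
  step 3. node 2  ⊔preds=⊥  new=⊥  stable
  step 4. node 3  ⊔preds=[-2,-1]  new=[-2,-1]  stable
  step 5. node 4  ⊔preds=[-2,-1]  new=[-4,1]  old=[-2,-1]  +wl: 3
  step 6. node 5  ⊔preds=[-2,-1]  new=[-2,-1]  old=⊥  +wl: 0,2
  step 7. node 3  ⊔preds=[-4,1]  new=[-4,1]  old=[-2,-1]  +wl: 1,4,5
  step 8. node 0  ⊔preds=[-2,-1]  new=[-3,0]  old=⊥  +wl: 
  step 9. node 2  ⊔preds=[-3,0]  new=[-3,0]  old=⊥  +wl: 0,3
  step 10. node 1  ⊔preds=[-4,1]  new=[-4,1]  old=[-2,-1]  +wl: 
  step 11. node 4  ⊔preds=[-4,1]  new=[-6,3]  old=[-4,1]  +wl: 
  step 12. node 5  ⊔preds=[-4,1]  new=[-4,1]  old=[-2,-1]  +wl: 2
  step 13. node 0  ⊔preds=[-4,1]  new=[-5,2]  old=[-3,0]  +wl: 5
  step 14. node 3  ⊔preds=[-6,3]  new=[-6,3]  old=[-4,1]  +wl: 1,4
  step 15. node 2  ⊔preds=[-5,2]  new=[-5,2]  old=[-3,0]  +wl: 0,3
  step 16. node 5  ⊔preds=[-6,3]  new=[-6,3]  old=[-4,1]  +wl: 2
  step 17. node 1  ⊔preds=[-6,3]  new=[-6,3]  old=[-4,1]  +wl: 
  step 18. node 4  ⊔preds=[-6,3]  new=[-6,5]  old=[-6,3]  +wl: 
  step 19. node 0  ⊔preds=[-6,3]  new=[-6,4]  old=[-5,2]  +wl: 5
  step 20. node 3  ⊔preds=[-6,5]  new=[-6,5]  old=[-6,3]  +wl: 1,4
  step 21. node 2  ⊔preds=[-6,4]  new=[-6,4]  old=[-5,2]  +wl: 0,3
  step 22. node 5  ⊔preds=[-6,5]  new=[-6,5]  old=[-6,3]  +wl: 2
  step 23. node 1  ⊔preds=[-6,5]  new=[-6,5]  old=[-6,3]  +wl: 
  step 24. node 4  ⊔preds=[-6,5]  new=[-6,6]  old=[-6,5]  +wl: 
  step 25. node 0  ⊔preds=[-6,5]  new=[-6,6]  old=[-6,4]  +wl: 5
  step 26. node 3  ⊔preds=[-6,6]  new=[-6,6]  old=[-6,5]  +wl: 1,4
  step 27. node 2  ⊔preds=[-6,6]  new=[-6,6]  old=[-6,4]  +wl: 0,3
  step 28. node 5  ⊔preds=[-6,6]  new=[-6,6]  old=[-6,5]  +wl: 2
  step 29. node 1  ⊔preds=[-6,6]  new=[-6,6]  old=[-6,5]  +wl: 
  step 30. node 4  ⊔preds=[-6,6]  new=[-6,6]  stable
  step 31. node 0  ⊔preds=[-6,6]  new=[-6,6]  stable
  step 32. node 3  ⊔preds=[-6,6]  new=[-6,6]  stable
  step 33. node 2  ⊔preds=[-6,6]  new=[-6,6]  stable

Least fixpoint reached:
  node 0: [-6,6]
  node 1: [-6,6]
  node 2: [-6,6]
  node 3: [-6,6]
  node 4: [-6,6]
  node 5: [-6,6]

[-6,6]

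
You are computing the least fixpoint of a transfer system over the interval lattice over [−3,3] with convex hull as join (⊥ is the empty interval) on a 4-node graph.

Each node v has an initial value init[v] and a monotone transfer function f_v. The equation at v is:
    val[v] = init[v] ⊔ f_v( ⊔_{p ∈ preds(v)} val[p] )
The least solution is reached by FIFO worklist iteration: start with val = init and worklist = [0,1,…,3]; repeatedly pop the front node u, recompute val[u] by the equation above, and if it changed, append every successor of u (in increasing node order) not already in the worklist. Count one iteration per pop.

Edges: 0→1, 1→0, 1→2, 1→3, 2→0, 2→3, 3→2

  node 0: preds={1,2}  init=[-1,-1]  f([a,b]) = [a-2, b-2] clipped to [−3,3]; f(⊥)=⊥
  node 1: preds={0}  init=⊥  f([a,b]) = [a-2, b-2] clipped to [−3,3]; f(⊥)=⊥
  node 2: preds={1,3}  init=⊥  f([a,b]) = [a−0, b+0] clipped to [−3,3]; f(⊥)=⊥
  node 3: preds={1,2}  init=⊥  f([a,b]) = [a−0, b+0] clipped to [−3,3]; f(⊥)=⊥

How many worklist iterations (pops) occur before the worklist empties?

Worklist (7 pops):
  #1 pop 0: in=⊥ → [-1,-1] (no change)
  #2 pop 1: in=[-1,-1] → [-3,-3] (was ⊥); enqueue [0]
  #3 pop 2: in=[-3,-3] → [-3,-3] (was ⊥); enqueue []
  #4 pop 3: in=[-3,-3] → [-3,-3] (was ⊥); enqueue [2]
  #5 pop 0: in=[-3,-3] → [-3,-1] (was [-1,-1]); enqueue [1]
  #6 pop 2: in=[-3,-3] → [-3,-3] (no change)
  #7 pop 1: in=[-3,-1] → [-3,-3] (no change)

Fixpoint:
  val[0] = [-3,-1]
  val[1] = [-3,-3]
  val[2] = [-3,-3]
  val[3] = [-3,-3]

7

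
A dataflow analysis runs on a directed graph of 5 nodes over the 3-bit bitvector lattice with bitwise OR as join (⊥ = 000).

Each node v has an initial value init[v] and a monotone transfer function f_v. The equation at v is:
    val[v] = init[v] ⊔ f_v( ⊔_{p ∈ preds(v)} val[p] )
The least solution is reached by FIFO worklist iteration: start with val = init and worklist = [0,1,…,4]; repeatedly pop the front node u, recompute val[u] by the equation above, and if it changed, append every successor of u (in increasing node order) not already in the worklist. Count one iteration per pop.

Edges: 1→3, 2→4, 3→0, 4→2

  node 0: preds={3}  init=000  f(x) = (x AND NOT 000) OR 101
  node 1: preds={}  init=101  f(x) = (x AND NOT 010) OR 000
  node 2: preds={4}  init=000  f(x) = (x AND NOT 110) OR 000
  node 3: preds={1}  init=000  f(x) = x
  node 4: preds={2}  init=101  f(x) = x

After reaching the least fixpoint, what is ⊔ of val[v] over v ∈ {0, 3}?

101

Iteration log — 6 steps:
  step 1. node 0  ⊔preds=000  new=101  old=000  +wl: 
  step 2. node 1  ⊔preds=000  new=101  stable
  step 3. node 2  ⊔preds=101  new=001  old=000  +wl: 
  step 4. node 3  ⊔preds=101  new=101  old=000  +wl: 0
  step 5. node 4  ⊔preds=001  new=101  stable
  step 6. node 0  ⊔preds=101  new=101  stable

Least fixpoint reached:
  node 0: 101
  node 1: 101
  node 2: 001
  node 3: 101
  node 4: 101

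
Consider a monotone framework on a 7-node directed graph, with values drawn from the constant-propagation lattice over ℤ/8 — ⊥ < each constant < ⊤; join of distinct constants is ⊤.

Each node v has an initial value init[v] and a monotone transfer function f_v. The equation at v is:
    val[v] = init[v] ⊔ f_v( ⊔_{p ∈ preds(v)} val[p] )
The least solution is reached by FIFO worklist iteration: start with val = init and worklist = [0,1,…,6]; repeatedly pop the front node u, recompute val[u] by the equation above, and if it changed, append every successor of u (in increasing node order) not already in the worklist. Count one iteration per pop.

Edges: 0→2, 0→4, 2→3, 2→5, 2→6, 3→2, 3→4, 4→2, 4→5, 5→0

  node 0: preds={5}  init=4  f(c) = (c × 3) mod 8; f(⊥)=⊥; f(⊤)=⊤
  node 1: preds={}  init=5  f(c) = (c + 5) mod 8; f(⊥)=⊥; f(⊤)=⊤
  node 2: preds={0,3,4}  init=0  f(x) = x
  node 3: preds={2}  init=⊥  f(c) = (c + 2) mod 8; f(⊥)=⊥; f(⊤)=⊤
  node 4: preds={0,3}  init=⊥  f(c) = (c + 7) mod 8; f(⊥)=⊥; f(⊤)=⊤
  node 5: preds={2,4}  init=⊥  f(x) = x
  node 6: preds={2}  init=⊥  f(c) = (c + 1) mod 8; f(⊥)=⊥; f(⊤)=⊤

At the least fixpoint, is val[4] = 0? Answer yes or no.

Trace (11 dequeues):
  [1] u=0 | in ⊥ | out 4 | ==
  [2] u=1 | in ⊥ | out 5 | ==
  [3] u=2 | in 4 | out ⊤ | prev 0 | push {}
  [4] u=3 | in ⊤ | out ⊤ | prev ⊥ | push {2}
  [5] u=4 | in ⊤ | out ⊤ | prev ⊥ | push {}
  [6] u=5 | in ⊤ | out ⊤ | prev ⊥ | push {0}
  [7] u=6 | in ⊤ | out ⊤ | prev ⊥ | push {}
  [8] u=2 | in ⊤ | out ⊤ | ==
  [9] u=0 | in ⊤ | out ⊤ | prev 4 | push {2,4}
  [10] u=2 | in ⊤ | out ⊤ | ==
  [11] u=4 | in ⊤ | out ⊤ | ==

Converged values:
  [0] ⊤
  [1] 5
  [2] ⊤
  [3] ⊤
  [4] ⊤
  [5] ⊤
  [6] ⊤

no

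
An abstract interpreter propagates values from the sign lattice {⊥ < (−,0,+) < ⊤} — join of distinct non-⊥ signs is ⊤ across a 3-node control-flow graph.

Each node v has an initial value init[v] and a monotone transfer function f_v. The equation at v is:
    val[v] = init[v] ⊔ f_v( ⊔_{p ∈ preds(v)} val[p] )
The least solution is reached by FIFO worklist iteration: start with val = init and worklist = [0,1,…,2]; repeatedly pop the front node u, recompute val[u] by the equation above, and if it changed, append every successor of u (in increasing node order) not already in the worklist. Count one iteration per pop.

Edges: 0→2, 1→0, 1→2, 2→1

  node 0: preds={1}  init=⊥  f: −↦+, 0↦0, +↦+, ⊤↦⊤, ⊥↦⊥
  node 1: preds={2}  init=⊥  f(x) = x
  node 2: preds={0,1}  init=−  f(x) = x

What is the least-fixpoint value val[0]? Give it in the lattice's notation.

Iteration log — 8 steps:
  step 1. node 0  ⊔preds=⊥  new=⊥  stable
  step 2. node 1  ⊔preds=−  new=−  old=⊥  +wl: 0
  step 3. node 2  ⊔preds=−  new=−  stable
  step 4. node 0  ⊔preds=−  new=+  old=⊥  +wl: 2
  step 5. node 2  ⊔preds=⊤  new=⊤  old=−  +wl: 1
  step 6. node 1  ⊔preds=⊤  new=⊤  old=−  +wl: 0,2
  step 7. node 0  ⊔preds=⊤  new=⊤  old=+  +wl: 
  step 8. node 2  ⊔preds=⊤  new=⊤  stable

Least fixpoint reached:
  node 0: ⊤
  node 1: ⊤
  node 2: ⊤

⊤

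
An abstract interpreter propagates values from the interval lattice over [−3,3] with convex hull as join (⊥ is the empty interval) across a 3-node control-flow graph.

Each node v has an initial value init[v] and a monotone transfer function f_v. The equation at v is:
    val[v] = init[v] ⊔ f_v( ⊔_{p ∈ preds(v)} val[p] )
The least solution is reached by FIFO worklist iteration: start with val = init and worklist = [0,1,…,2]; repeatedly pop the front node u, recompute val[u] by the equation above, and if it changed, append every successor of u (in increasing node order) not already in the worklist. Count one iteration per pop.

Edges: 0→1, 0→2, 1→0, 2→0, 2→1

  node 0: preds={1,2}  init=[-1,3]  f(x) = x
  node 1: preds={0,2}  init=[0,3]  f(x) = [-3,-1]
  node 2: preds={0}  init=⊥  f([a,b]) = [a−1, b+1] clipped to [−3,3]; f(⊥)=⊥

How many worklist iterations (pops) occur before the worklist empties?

8

Trace (8 dequeues):
  [1] u=0 | in [0,3] | out [-1,3] | ==
  [2] u=1 | in [-1,3] | out [-3,3] | prev [0,3] | push {0}
  [3] u=2 | in [-1,3] | out [-2,3] | prev ⊥ | push {1}
  [4] u=0 | in [-3,3] | out [-3,3] | prev [-1,3] | push {2}
  [5] u=1 | in [-3,3] | out [-3,3] | ==
  [6] u=2 | in [-3,3] | out [-3,3] | prev [-2,3] | push {0,1}
  [7] u=0 | in [-3,3] | out [-3,3] | ==
  [8] u=1 | in [-3,3] | out [-3,3] | ==

Converged values:
  [0] [-3,3]
  [1] [-3,3]
  [2] [-3,3]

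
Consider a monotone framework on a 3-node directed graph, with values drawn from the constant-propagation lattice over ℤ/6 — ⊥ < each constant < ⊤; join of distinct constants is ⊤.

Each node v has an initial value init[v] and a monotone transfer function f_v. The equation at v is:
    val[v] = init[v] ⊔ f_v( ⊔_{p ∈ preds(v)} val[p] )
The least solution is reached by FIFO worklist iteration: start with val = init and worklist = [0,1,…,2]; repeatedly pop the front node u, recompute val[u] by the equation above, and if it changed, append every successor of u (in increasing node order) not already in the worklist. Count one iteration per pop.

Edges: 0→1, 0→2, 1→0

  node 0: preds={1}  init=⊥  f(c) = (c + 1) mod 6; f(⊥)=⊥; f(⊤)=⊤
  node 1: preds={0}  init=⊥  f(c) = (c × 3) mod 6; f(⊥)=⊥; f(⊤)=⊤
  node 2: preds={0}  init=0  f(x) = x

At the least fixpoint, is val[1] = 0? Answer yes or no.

no

Iteration log — 3 steps:
  step 1. node 0  ⊔preds=⊥  new=⊥  stable
  step 2. node 1  ⊔preds=⊥  new=⊥  stable
  step 3. node 2  ⊔preds=⊥  new=0  stable

Least fixpoint reached:
  node 0: ⊥
  node 1: ⊥
  node 2: 0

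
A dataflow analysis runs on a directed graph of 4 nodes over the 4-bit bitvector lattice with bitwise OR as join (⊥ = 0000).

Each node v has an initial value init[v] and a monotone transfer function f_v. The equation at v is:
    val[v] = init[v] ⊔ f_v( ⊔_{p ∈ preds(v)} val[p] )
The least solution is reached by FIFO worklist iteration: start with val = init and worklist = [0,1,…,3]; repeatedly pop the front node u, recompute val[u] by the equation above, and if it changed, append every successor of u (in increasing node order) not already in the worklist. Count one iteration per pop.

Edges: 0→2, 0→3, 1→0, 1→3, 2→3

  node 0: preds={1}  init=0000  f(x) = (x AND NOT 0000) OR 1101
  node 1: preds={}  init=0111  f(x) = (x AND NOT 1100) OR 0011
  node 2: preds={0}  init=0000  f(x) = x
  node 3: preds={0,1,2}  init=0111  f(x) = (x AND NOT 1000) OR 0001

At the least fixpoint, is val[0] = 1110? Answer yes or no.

Worklist (4 pops):
  #1 pop 0: in=0111 → 1111 (was 0000); enqueue []
  #2 pop 1: in=0000 → 0111 (no change)
  #3 pop 2: in=1111 → 1111 (was 0000); enqueue []
  #4 pop 3: in=1111 → 0111 (no change)

Fixpoint:
  val[0] = 1111
  val[1] = 0111
  val[2] = 1111
  val[3] = 0111

no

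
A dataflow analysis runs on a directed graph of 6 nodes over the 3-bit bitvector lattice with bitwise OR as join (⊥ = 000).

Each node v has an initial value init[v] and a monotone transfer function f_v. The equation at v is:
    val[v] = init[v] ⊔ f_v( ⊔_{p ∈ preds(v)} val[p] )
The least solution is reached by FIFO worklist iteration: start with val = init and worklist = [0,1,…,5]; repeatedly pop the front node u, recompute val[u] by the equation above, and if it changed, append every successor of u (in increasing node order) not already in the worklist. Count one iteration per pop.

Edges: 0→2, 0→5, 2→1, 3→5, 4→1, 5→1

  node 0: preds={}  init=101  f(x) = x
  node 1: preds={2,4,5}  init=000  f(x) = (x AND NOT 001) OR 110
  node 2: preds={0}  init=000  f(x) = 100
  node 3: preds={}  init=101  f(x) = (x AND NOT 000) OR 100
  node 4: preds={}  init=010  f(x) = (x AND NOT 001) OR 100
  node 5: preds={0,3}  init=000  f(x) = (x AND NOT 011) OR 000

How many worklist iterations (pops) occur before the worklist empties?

Iteration log — 7 steps:
  step 1. node 0  ⊔preds=000  new=101  stable
  step 2. node 1  ⊔preds=010  new=110  old=000  +wl: 
  step 3. node 2  ⊔preds=101  new=100  old=000  +wl: 1
  step 4. node 3  ⊔preds=000  new=101  stable
  step 5. node 4  ⊔preds=000  new=110  old=010  +wl: 
  step 6. node 5  ⊔preds=101  new=100  old=000  +wl: 
  step 7. node 1  ⊔preds=110  new=110  stable

Least fixpoint reached:
  node 0: 101
  node 1: 110
  node 2: 100
  node 3: 101
  node 4: 110
  node 5: 100

7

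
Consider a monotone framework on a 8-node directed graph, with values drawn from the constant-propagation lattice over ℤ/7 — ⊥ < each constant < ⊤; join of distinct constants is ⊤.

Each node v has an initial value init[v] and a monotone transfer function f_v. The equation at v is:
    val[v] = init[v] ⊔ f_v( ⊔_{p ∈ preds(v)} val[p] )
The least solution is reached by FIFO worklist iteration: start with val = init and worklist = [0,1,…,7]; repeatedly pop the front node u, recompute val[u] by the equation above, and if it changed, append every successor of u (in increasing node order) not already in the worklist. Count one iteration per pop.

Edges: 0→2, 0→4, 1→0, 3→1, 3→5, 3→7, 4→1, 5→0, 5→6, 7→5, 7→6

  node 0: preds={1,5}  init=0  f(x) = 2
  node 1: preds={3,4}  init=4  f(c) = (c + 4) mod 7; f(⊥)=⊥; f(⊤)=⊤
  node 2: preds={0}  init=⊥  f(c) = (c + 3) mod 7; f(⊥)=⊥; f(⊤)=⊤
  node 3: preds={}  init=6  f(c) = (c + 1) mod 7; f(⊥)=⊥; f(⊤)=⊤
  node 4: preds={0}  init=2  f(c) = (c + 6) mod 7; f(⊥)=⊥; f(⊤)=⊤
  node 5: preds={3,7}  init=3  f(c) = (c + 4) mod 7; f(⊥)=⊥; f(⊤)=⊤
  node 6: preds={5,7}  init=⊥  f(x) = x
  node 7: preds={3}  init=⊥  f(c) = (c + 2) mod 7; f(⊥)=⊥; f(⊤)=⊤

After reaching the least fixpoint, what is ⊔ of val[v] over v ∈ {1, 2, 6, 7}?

Worklist (13 pops):
  #1 pop 0: in=⊤ → ⊤ (was 0); enqueue []
  #2 pop 1: in=⊤ → ⊤ (was 4); enqueue [0]
  #3 pop 2: in=⊤ → ⊤ (was ⊥); enqueue []
  #4 pop 3: in=⊥ → 6 (no change)
  #5 pop 4: in=⊤ → ⊤ (was 2); enqueue [1]
  #6 pop 5: in=6 → 3 (no change)
  #7 pop 6: in=3 → 3 (was ⊥); enqueue []
  #8 pop 7: in=6 → 1 (was ⊥); enqueue [5,6]
  #9 pop 0: in=⊤ → ⊤ (no change)
  #10 pop 1: in=⊤ → ⊤ (no change)
  #11 pop 5: in=⊤ → ⊤ (was 3); enqueue [0]
  #12 pop 6: in=⊤ → ⊤ (was 3); enqueue []
  #13 pop 0: in=⊤ → ⊤ (no change)

Fixpoint:
  val[0] = ⊤
  val[1] = ⊤
  val[2] = ⊤
  val[3] = 6
  val[4] = ⊤
  val[5] = ⊤
  val[6] = ⊤
  val[7] = 1

⊤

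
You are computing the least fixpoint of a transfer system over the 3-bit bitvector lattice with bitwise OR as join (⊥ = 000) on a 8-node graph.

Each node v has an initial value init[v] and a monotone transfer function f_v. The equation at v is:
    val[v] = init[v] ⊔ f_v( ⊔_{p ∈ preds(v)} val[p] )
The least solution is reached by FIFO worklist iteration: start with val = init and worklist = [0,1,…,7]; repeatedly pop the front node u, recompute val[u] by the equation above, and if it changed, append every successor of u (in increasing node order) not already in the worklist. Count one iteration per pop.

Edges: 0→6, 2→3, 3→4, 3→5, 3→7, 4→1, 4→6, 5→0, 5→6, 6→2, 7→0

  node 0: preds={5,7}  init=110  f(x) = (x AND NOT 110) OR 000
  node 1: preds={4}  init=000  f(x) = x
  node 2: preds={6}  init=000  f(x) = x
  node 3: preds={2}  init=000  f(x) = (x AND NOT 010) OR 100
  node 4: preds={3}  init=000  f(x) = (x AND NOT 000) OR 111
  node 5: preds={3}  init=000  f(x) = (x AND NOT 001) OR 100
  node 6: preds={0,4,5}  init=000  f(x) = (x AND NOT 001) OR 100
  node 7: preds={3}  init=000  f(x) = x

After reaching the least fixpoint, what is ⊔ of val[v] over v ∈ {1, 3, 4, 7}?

111

Trace (12 dequeues):
  [1] u=0 | in 000 | out 110 | ==
  [2] u=1 | in 000 | out 000 | ==
  [3] u=2 | in 000 | out 000 | ==
  [4] u=3 | in 000 | out 100 | prev 000 | push {}
  [5] u=4 | in 100 | out 111 | prev 000 | push {1}
  [6] u=5 | in 100 | out 100 | prev 000 | push {0}
  [7] u=6 | in 111 | out 110 | prev 000 | push {2}
  [8] u=7 | in 100 | out 100 | prev 000 | push {}
  [9] u=1 | in 111 | out 111 | prev 000 | push {}
  [10] u=0 | in 100 | out 110 | ==
  [11] u=2 | in 110 | out 110 | prev 000 | push {3}
  [12] u=3 | in 110 | out 100 | ==

Converged values:
  [0] 110
  [1] 111
  [2] 110
  [3] 100
  [4] 111
  [5] 100
  [6] 110
  [7] 100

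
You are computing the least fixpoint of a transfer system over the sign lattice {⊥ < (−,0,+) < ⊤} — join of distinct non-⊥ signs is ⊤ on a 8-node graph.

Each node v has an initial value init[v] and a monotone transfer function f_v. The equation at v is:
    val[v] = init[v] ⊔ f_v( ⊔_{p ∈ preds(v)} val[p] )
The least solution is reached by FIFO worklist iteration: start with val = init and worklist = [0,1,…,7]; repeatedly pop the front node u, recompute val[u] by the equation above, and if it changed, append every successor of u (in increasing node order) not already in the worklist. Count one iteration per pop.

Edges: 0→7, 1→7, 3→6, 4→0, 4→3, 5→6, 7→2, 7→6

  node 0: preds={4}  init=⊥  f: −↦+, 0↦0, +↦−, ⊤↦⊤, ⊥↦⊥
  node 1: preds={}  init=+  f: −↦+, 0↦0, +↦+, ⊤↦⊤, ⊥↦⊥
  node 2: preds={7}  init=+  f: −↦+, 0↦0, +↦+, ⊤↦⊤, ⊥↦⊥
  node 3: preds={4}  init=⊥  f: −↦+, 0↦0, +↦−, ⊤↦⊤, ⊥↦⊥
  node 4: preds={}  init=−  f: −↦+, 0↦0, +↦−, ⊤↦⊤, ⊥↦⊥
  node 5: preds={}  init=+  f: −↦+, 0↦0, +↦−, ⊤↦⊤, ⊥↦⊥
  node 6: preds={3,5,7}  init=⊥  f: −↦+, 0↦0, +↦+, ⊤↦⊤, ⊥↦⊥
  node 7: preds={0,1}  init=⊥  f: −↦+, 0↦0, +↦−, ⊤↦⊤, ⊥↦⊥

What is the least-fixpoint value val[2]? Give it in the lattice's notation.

Iteration log — 10 steps:
  step 1. node 0  ⊔preds=−  new=+  old=⊥  +wl: 
  step 2. node 1  ⊔preds=⊥  new=+  stable
  step 3. node 2  ⊔preds=⊥  new=+  stable
  step 4. node 3  ⊔preds=−  new=+  old=⊥  +wl: 
  step 5. node 4  ⊔preds=⊥  new=−  stable
  step 6. node 5  ⊔preds=⊥  new=+  stable
  step 7. node 6  ⊔preds=+  new=+  old=⊥  +wl: 
  step 8. node 7  ⊔preds=+  new=−  old=⊥  +wl: 2,6
  step 9. node 2  ⊔preds=−  new=+  stable
  step 10. node 6  ⊔preds=⊤  new=⊤  old=+  +wl: 

Least fixpoint reached:
  node 0: +
  node 1: +
  node 2: +
  node 3: +
  node 4: −
  node 5: +
  node 6: ⊤
  node 7: −

+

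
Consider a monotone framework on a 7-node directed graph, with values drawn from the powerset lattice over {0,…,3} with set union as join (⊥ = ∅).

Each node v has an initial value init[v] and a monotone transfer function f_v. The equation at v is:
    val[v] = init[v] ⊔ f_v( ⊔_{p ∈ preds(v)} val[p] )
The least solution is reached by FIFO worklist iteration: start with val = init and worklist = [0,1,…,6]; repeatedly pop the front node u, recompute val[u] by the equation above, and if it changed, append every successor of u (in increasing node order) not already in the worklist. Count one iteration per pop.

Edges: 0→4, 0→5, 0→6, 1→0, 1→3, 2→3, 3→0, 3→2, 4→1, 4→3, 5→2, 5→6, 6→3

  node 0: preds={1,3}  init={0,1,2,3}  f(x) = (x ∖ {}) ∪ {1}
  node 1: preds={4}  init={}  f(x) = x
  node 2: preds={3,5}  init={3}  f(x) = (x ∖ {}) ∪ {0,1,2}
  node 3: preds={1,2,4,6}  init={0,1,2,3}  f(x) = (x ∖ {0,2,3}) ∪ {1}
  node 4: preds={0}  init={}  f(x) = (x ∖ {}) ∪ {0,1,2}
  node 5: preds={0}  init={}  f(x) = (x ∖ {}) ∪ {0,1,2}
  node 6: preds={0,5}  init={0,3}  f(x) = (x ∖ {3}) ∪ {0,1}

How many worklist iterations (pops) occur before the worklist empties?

11

Iteration log — 11 steps:
  step 1. node 0  ⊔preds={0,1,2,3}  new={0,1,2,3}  stable
  step 2. node 1  ⊔preds={}  new={}  stable
  step 3. node 2  ⊔preds={0,1,2,3}  new={0,1,2,3}  old={3}  +wl: 
  step 4. node 3  ⊔preds={0,1,2,3}  new={0,1,2,3}  stable
  step 5. node 4  ⊔preds={0,1,2,3}  new={0,1,2,3}  old={}  +wl: 1,3
  step 6. node 5  ⊔preds={0,1,2,3}  new={0,1,2,3}  old={}  +wl: 2
  step 7. node 6  ⊔preds={0,1,2,3}  new={0,1,2,3}  old={0,3}  +wl: 
  step 8. node 1  ⊔preds={0,1,2,3}  new={0,1,2,3}  old={}  +wl: 0
  step 9. node 3  ⊔preds={0,1,2,3}  new={0,1,2,3}  stable
  step 10. node 2  ⊔preds={0,1,2,3}  new={0,1,2,3}  stable
  step 11. node 0  ⊔preds={0,1,2,3}  new={0,1,2,3}  stable

Least fixpoint reached:
  node 0: {0,1,2,3}
  node 1: {0,1,2,3}
  node 2: {0,1,2,3}
  node 3: {0,1,2,3}
  node 4: {0,1,2,3}
  node 5: {0,1,2,3}
  node 6: {0,1,2,3}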